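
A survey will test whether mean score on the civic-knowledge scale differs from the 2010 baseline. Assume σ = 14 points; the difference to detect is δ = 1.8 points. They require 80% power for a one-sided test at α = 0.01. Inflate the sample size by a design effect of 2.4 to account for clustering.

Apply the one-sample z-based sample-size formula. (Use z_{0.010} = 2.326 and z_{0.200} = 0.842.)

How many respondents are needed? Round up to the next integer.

n = 1458

n = (z_α + z_β)² · σ² / δ²
  = (2.326 + 0.842)² · 14² / 1.8²
  = 10.0362 · 196 / 3.24
  = 607.13
Design effect: 2.4 × 607.13 = 1457.11.
Round up → n = 1458.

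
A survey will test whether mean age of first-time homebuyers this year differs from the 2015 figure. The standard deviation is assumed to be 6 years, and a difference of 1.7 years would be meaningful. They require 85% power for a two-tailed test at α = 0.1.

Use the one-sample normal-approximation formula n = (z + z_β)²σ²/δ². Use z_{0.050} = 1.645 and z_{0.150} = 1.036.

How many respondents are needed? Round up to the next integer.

n = 90

n = (z_{α/2} + z_β)² · σ² / δ²
  = (1.645 + 1.036)² · 6² / 1.7²
  = 7.1878 · 36 / 2.89
  = 89.54
Round up → n = 90.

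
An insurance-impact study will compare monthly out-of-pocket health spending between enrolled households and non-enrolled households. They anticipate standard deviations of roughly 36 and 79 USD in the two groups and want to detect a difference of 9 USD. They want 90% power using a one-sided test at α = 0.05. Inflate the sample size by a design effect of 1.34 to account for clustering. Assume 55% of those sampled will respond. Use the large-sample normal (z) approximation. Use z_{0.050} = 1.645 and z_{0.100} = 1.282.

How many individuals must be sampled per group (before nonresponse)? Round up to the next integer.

n = 1943 per group

n = (z_α + z_β)² · (σ₁² + σ₂²) / δ²
  = (1.645 + 1.282)² · (36² + 79² = 7537) / 9²
  = 8.5673 · 7537 / 81
  = 797.18
Design effect: 1.34 × 797.18 = 1068.23.
Adjust for 55% response: 1068.23 / 0.55 = 1942.23.
Round up → n = 1943 per group.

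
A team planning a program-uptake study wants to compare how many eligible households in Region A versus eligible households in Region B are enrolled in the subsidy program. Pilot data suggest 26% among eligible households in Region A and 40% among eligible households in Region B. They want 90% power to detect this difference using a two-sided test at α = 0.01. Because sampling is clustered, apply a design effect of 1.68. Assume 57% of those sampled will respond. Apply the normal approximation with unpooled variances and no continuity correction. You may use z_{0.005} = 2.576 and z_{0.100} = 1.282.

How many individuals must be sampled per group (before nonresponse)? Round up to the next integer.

n = 968 per group

n = (z_{α/2} + z_β)² · [p₁(1−p₁) + p₂(1−p₂)] / (p₁ − p₂)²
  = (2.576 + 1.282)² · (0.26·0.74 + 0.40·0.60) / (-0.14)²
  = (3.858)² · (0.1924 + 0.2400) / 0.0196
  = 14.8842 · 0.4324 / 0.0196
  = 328.36
Design effect: 1.68 × 328.36 = 551.65.
Adjust for 57% response: 551.65 / 0.57 = 967.81.
Round up → n = 968 per group.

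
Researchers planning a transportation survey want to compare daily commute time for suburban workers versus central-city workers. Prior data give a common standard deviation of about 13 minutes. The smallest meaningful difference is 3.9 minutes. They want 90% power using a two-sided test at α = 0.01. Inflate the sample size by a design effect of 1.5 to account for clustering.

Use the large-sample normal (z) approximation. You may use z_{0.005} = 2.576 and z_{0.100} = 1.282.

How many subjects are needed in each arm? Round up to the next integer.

n = (z_{α/2} + z_β)² · (σ₁² + σ₂²) / δ²
  = (2.576 + 1.282)² · (2·13² = 338) / 3.9²
  = 14.8842 · 338 / 15.21
  = 330.76
Design effect: 1.5 × 330.76 = 496.14.
Round up → n = 497 per group.

n = 497 per group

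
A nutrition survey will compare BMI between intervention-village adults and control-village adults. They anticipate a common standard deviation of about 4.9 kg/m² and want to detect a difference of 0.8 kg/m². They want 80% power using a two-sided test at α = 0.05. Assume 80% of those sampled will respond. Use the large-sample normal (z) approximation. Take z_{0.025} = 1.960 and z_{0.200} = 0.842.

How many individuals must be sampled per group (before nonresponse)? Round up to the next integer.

n = (z_{α/2} + z_β)² · (σ₁² + σ₂²) / δ²
  = (1.960 + 0.842)² · (2·4.9² = 48.02) / 0.8²
  = 7.8512 · 48.02 / 0.64
  = 589.09
Adjust for 80% response: 589.09 / 0.80 = 736.36.
Round up → n = 737 per group.

n = 737 per group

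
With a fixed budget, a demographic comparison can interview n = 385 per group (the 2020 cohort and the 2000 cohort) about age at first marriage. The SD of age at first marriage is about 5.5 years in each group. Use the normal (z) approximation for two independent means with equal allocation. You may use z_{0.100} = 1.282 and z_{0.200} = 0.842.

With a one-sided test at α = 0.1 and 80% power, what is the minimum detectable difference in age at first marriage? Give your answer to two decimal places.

Minimum detectable difference ≈ 0.84 years

δ = (z_α + z_β) · √((σ₁²+σ₂²)/n)
  = (1.282 + 0.842) · √(60.5/385)
  = 2.124 · √0.15714
  = 2.124 · 0.3964
  = 0.8420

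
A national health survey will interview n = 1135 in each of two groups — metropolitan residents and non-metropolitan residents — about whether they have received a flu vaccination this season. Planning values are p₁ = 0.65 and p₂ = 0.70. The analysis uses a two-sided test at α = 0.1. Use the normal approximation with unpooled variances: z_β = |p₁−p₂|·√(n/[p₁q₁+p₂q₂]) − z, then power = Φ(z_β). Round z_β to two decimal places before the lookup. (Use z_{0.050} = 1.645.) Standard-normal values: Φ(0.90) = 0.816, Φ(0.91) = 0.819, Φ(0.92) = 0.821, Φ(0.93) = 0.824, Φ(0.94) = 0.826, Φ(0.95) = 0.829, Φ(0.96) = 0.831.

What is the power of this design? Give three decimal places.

z_β = |p₁−p₂|·√(n/[p₁q₁+p₂q₂]) − z_{α/2}
    = 0.05 · √(1135/0.4375) − 1.645
    = 0.05 · 50.9341 − 1.645
    = 2.5467 − 1.645 = 0.9017 → 0.90
Power = Φ(0.90) = 0.816.

Power ≈ 0.816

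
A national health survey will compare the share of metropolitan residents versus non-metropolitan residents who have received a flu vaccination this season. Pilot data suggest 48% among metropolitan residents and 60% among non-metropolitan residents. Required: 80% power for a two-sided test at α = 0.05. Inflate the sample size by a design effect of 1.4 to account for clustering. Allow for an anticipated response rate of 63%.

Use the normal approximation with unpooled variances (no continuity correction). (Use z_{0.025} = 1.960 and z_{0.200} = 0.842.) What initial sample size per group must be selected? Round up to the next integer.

n = 594 per group

n = (z_{α/2} + z_β)² · [p₁(1−p₁) + p₂(1−p₂)] / (p₁ − p₂)²
  = (1.960 + 0.842)² · (0.48·0.52 + 0.60·0.40) / (-0.12)²
  = (2.802)² · (0.2496 + 0.2400) / 0.0144
  = 7.8512 · 0.4896 / 0.0144
  = 266.94
Design effect: 1.4 × 266.94 = 373.72.
Adjust for 63% response: 373.72 / 0.63 = 593.20.
Round up → n = 594 per group.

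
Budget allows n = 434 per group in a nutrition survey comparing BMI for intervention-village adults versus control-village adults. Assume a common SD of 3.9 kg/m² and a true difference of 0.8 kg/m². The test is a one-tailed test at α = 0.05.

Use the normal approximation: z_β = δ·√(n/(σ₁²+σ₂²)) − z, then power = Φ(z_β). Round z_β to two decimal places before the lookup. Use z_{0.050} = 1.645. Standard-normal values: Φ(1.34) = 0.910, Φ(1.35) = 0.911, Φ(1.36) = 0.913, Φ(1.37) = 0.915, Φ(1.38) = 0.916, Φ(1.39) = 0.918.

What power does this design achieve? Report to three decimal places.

z_β = δ·√(n/(σ₁²+σ₂²)) − z_α
    = 0.8 · √(434/30.42) − 1.645
    = 0.8 · 3.77716 − 1.645
    = 3.0217 − 1.645 = 1.3767 → 1.38
Power = Φ(1.38) = 0.916.

Power ≈ 0.916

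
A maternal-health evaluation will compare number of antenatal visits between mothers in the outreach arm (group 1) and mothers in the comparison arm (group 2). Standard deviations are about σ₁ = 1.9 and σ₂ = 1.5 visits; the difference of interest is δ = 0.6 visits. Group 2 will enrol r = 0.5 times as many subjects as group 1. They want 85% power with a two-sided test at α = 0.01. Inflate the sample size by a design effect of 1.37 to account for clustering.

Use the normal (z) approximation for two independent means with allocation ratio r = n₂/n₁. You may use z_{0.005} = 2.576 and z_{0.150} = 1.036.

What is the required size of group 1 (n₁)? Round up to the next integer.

n₁ = 403

n₁ = (z_{α/2} + z_β)² · (σ₁² + σ₂²/r) / δ²
   = (2.576 + 1.036)² · (1.9² + 1.5²/0.5) / 0.6²
   = 13.0465 · (3.61 + 4.5) / 0.36
   = 13.0465 · 8.11 / 0.36
   = 293.91
Design effect: 1.37 × 293.91 = 402.66.
Round up → n₁ = 403; n₂ = r·n₁ = 0.5 × 403 = 202.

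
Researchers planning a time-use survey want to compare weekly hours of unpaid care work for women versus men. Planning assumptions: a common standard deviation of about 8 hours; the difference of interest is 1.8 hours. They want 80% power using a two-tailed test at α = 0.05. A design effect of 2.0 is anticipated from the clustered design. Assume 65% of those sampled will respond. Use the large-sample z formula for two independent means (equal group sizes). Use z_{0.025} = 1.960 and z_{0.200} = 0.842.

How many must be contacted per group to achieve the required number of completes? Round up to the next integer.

n = 955 per group

n = (z_{α/2} + z_β)² · (σ₁² + σ₂²) / δ²
  = (1.960 + 0.842)² · (2·8² = 128) / 1.8²
  = 7.8512 · 128 / 3.24
  = 310.17
Design effect: 2.0 × 310.17 = 620.34.
Adjust for 65% response: 620.34 / 0.65 = 954.37.
Round up → n = 955 per group.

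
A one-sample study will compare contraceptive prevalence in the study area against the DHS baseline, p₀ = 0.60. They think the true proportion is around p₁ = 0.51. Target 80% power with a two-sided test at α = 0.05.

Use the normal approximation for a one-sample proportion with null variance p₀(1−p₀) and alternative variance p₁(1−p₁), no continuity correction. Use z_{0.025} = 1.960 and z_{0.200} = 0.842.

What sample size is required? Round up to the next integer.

n = [z_{α/2}·√(p₀q₀) + z_β·√(p₁q₁)]² / (p₁ − p₀)²
  = [1.960·√(0.60·0.40) + 0.842·√(0.51·0.49)]² / (-0.09)²
  = [1.960·0.4899 + 0.842·0.4999]² / 0.0081
  = [1.3811]² / 0.0081
  = 235.49
Round up → n = 236.

n = 236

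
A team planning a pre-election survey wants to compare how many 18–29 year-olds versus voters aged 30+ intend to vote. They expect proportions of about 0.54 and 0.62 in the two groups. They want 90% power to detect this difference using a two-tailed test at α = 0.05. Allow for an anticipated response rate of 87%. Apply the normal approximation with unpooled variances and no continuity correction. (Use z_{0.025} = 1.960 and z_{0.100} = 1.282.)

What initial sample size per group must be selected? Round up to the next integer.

n = 914 per group

n = (z_{α/2} + z_β)² · [p₁(1−p₁) + p₂(1−p₂)] / (p₁ − p₂)²
  = (1.960 + 1.282)² · (0.54·0.46 + 0.62·0.38) / (-0.08)²
  = (3.242)² · (0.2484 + 0.2356) / 0.0064
  = 10.5106 · 0.4840 / 0.0064
  = 794.86
Adjust for 87% response: 794.86 / 0.87 = 913.63.
Round up → n = 914 per group.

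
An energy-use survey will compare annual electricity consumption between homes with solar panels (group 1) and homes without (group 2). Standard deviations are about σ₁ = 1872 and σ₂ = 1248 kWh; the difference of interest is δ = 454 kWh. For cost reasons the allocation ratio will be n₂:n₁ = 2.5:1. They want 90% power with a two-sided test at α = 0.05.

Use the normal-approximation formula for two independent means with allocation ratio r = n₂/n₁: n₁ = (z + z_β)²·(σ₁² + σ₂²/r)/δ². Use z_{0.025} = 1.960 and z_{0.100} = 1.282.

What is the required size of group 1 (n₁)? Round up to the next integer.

n₁ = (z_{α/2} + z_β)² · (σ₁² + σ₂²/r) / δ²
   = (1.960 + 1.282)² · (1872² + 1248²/2.5) / 454²
   = 10.5106 · (3504384 + 623001.6) / 206116
   = 10.5106 · 4127385.6 / 206116
   = 210.47
Round up → n₁ = 211; n₂ = r·n₁ = 2.5 × 211 = 528.

n₁ = 211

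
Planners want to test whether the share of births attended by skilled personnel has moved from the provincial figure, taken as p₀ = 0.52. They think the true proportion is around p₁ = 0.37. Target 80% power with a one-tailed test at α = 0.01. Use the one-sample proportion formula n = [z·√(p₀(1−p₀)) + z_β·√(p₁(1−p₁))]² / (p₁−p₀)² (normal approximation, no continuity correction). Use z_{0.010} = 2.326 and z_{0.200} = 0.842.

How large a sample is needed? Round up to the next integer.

n = 110

n = [z_α·√(p₀q₀) + z_β·√(p₁q₁)]² / (p₁ − p₀)²
  = [2.326·√(0.52·0.48) + 0.842·√(0.37·0.63)]² / (-0.15)²
  = [2.326·0.4996 + 0.842·0.4828]² / 0.0225
  = [1.5686]² / 0.0225
  = 109.35
Round up → n = 110.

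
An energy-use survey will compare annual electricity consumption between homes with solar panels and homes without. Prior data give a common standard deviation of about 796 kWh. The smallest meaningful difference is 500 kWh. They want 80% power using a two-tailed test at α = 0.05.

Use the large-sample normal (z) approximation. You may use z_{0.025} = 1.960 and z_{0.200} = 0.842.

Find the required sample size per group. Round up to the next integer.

n = (z_{α/2} + z_β)² · (σ₁² + σ₂²) / δ²
  = (1.960 + 0.842)² · (2·796² = 1267232) / 500²
  = 7.8512 · 1267232 / 250000
  = 39.80
Round up → n = 40 per group.

n = 40 per group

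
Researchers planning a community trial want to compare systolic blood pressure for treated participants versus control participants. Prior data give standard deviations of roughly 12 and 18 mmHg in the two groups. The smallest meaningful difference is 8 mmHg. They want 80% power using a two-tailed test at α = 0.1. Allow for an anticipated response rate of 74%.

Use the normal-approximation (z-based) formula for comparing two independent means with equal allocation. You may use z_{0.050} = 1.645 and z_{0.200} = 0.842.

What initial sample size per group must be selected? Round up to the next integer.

n = (z_{α/2} + z_β)² · (σ₁² + σ₂²) / δ²
  = (1.645 + 0.842)² · (12² + 18² = 468) / 8²
  = 6.1852 · 468 / 64
  = 45.23
Adjust for 74% response: 45.23 / 0.74 = 61.12.
Round up → n = 62 per group.

n = 62 per group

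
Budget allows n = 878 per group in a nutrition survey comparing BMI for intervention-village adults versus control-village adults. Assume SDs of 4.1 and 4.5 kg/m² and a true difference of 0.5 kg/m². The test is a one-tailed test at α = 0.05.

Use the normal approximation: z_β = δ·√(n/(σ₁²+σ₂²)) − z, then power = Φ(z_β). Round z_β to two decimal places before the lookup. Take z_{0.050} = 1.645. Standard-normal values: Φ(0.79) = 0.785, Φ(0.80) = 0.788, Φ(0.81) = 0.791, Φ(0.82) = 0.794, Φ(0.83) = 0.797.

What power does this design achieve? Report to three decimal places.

Power ≈ 0.785

z_β = δ·√(n/(σ₁²+σ₂²)) − z_α
    = 0.5 · √(878/37.06) − 1.645
    = 0.5 · 4.86737 − 1.645
    = 2.4337 − 1.645 = 0.7887 → 0.79
Power = Φ(0.79) = 0.785.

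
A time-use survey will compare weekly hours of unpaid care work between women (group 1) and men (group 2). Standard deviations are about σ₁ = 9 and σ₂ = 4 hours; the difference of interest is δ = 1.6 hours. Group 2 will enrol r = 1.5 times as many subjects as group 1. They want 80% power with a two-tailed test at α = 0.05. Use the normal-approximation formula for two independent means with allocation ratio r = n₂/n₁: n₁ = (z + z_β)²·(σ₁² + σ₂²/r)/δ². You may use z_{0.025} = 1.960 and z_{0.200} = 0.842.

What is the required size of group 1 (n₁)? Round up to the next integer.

n₁ = 282

n₁ = (z_{α/2} + z_β)² · (σ₁² + σ₂²/r) / δ²
   = (1.960 + 0.842)² · (9² + 4²/1.5) / 1.6²
   = 7.8512 · (81 + 10.6667) / 2.56
   = 7.8512 · 91.6667 / 2.56
   = 281.13
Round up → n₁ = 282; n₂ = r·n₁ = 1.5 × 282 = 423.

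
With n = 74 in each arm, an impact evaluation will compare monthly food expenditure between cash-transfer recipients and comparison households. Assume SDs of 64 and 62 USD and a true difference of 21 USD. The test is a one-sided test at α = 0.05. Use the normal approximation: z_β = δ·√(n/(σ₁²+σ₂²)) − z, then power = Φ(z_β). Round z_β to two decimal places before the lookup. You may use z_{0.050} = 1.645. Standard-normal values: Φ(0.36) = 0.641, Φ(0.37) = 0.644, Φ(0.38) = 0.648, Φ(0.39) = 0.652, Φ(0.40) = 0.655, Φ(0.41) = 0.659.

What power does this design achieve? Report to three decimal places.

z_β = δ·√(n/(σ₁²+σ₂²)) − z_α
    = 21 · √(74/7940) − 1.645
    = 21 · 0.09654 − 1.645
    = 2.0273 − 1.645 = 0.3823 → 0.38
Power = Φ(0.38) = 0.648.

Power ≈ 0.648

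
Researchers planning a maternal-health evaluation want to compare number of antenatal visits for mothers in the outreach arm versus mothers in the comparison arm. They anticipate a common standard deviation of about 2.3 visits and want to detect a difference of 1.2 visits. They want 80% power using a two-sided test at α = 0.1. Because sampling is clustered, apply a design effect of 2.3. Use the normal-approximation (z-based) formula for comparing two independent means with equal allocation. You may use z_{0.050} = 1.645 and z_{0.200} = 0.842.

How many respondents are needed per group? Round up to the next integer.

n = 105 per group

n = (z_{α/2} + z_β)² · (σ₁² + σ₂²) / δ²
  = (1.645 + 0.842)² · (2·2.3² = 10.58) / 1.2²
  = 6.1852 · 10.58 / 1.44
  = 45.44
Design effect: 2.3 × 45.44 = 104.52.
Round up → n = 105 per group.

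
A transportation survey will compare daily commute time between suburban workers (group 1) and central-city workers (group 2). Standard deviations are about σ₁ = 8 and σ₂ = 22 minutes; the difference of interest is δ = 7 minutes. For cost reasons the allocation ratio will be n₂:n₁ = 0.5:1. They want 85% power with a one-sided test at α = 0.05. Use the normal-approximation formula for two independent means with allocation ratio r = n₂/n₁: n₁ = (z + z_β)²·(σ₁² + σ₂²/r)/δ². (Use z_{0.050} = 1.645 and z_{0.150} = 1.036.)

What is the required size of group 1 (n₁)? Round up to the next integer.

n₁ = 152

n₁ = (z_α + z_β)² · (σ₁² + σ₂²/r) / δ²
   = (1.645 + 1.036)² · (8² + 22²/0.5) / 7²
   = 7.1878 · (64 + 968) / 49
   = 7.1878 · 1032 / 49
   = 151.38
Round up → n₁ = 152; n₂ = r·n₁ = 0.5 × 152 = 76.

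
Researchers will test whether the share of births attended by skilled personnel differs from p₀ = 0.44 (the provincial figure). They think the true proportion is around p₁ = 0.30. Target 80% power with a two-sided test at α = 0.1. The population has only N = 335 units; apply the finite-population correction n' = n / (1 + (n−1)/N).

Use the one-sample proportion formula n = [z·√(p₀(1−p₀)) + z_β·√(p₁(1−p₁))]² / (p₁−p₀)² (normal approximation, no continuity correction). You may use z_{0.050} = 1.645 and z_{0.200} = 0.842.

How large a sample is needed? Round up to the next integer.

n = [z_{α/2}·√(p₀q₀) + z_β·√(p₁q₁)]² / (p₁ − p₀)²
  = [1.645·√(0.44·0.56) + 0.842·√(0.30·0.70)]² / (-0.14)²
  = [1.645·0.4964 + 0.842·0.4583]² / 0.0196
  = [1.2024]² / 0.0196
  = 73.76
Finite-population correction (N = 335): 73.76 / (1 + (73.76 − 1)/335) = 60.60.
Round up → n = 61.

n = 61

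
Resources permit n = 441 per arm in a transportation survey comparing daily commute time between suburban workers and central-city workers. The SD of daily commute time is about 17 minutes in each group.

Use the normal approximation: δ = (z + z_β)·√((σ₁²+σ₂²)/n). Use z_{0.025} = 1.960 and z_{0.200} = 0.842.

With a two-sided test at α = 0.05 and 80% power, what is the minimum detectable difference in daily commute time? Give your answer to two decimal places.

Minimum detectable difference ≈ 3.21 minutes

δ = (z_{α/2} + z_β) · √((σ₁²+σ₂²)/n)
  = (1.960 + 0.842) · √(578/441)
  = 2.802 · √1.3107
  = 2.802 · 1.1448
  = 3.2078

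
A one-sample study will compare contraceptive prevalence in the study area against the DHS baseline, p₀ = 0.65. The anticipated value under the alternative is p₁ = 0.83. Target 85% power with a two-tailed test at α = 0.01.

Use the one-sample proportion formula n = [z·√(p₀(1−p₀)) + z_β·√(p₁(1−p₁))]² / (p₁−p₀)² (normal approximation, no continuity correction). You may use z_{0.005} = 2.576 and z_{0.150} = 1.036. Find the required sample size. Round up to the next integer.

n = 81

n = [z_{α/2}·√(p₀q₀) + z_β·√(p₁q₁)]² / (p₁ − p₀)²
  = [2.576·√(0.65·0.35) + 1.036·√(0.83·0.17)]² / (0.18)²
  = [2.576·0.4770 + 1.036·0.3756]² / 0.0324
  = [1.6178]² / 0.0324
  = 80.78
Round up → n = 81.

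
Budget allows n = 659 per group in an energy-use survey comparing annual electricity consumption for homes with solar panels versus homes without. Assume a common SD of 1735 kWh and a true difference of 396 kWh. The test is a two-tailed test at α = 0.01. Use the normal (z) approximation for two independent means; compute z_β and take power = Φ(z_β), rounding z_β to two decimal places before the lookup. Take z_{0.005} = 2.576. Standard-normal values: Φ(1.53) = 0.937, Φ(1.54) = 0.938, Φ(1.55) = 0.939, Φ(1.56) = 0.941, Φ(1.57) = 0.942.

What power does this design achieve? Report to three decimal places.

Power ≈ 0.942

z_β = δ·√(n/(σ₁²+σ₂²)) − z_{α/2}
    = 396 · √(659/6020450) − 2.576
    = 396 · 0.01046 − 2.576
    = 4.1431 − 2.576 = 1.5671 → 1.57
Power = Φ(1.57) = 0.942.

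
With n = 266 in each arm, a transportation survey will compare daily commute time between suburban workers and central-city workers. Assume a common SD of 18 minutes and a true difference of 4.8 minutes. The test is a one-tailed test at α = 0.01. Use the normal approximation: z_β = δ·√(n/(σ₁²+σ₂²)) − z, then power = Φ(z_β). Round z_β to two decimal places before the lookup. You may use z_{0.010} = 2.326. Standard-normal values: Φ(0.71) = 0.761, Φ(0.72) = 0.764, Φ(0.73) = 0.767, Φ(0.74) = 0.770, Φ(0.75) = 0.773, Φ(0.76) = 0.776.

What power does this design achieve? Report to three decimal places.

z_β = δ·√(n/(σ₁²+σ₂²)) − z_α
    = 4.8 · √(266/648) − 2.326
    = 4.8 · 0.64070 − 2.326
    = 3.0754 − 2.326 = 0.7494 → 0.75
Power = Φ(0.75) = 0.773.

Power ≈ 0.773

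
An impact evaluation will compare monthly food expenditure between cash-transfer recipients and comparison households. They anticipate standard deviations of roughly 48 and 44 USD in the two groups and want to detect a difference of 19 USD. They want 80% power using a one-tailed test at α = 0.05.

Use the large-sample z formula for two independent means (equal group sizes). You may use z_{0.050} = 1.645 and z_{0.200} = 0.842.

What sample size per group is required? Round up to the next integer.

n = (z_α + z_β)² · (σ₁² + σ₂²) / δ²
  = (1.645 + 0.842)² · (48² + 44² = 4240) / 19²
  = 6.1852 · 4240 / 361
  = 72.65
Round up → n = 73 per group.

n = 73 per group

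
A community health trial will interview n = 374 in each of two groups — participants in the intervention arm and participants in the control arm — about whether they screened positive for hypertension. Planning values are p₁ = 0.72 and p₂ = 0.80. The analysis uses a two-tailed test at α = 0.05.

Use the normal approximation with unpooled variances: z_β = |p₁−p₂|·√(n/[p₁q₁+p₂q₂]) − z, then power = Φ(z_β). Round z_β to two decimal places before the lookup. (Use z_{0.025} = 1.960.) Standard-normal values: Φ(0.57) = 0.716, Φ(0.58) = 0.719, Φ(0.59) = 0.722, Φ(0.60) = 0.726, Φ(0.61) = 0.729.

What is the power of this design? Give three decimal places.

z_β = |p₁−p₂|·√(n/[p₁q₁+p₂q₂]) − z_{α/2}
    = 0.08 · √(374/0.3616) − 1.960
    = 0.08 · 32.1604 − 1.960
    = 2.5728 − 1.960 = 0.6128 → 0.61
Power = Φ(0.61) = 0.729.

Power ≈ 0.729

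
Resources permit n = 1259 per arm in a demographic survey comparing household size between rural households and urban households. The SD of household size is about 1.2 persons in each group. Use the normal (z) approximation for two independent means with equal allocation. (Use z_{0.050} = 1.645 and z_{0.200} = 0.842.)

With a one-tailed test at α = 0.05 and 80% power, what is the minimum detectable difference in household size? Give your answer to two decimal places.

δ = (z_α + z_β) · √((σ₁²+σ₂²)/n)
  = (1.645 + 0.842) · √(2.88/1259)
  = 2.487 · √0.00229
  = 2.487 · 0.0478
  = 0.1189

Minimum detectable difference ≈ 0.12 persons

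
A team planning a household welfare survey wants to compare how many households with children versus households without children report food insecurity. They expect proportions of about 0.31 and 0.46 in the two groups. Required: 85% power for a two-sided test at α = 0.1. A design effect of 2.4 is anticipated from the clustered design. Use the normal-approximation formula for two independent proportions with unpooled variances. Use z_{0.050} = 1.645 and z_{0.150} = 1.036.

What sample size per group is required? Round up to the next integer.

n = (z_{α/2} + z_β)² · [p₁(1−p₁) + p₂(1−p₂)] / (p₁ − p₂)²
  = (1.645 + 1.036)² · (0.31·0.69 + 0.46·0.54) / (-0.15)²
  = (2.681)² · (0.2139 + 0.2484) / 0.0225
  = 7.1878 · 0.4623 / 0.0225
  = 147.68
Design effect: 2.4 × 147.68 = 354.44.
Round up → n = 355 per group.

n = 355 per group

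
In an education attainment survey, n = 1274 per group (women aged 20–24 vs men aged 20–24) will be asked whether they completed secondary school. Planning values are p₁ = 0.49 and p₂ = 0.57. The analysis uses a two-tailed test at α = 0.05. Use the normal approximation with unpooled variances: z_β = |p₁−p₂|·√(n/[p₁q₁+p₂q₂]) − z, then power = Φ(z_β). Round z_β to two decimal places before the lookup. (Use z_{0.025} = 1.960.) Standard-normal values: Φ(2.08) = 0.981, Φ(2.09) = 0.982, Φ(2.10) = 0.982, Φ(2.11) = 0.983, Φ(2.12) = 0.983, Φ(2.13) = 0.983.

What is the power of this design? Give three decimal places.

z_β = |p₁−p₂|·√(n/[p₁q₁+p₂q₂]) − z_{α/2}
    = 0.08 · √(1274/0.4950) − 1.960
    = 0.08 · 50.7320 − 1.960
    = 4.0586 − 1.960 = 2.0986 → 2.10
Power = Φ(2.10) = 0.982.

Power ≈ 0.982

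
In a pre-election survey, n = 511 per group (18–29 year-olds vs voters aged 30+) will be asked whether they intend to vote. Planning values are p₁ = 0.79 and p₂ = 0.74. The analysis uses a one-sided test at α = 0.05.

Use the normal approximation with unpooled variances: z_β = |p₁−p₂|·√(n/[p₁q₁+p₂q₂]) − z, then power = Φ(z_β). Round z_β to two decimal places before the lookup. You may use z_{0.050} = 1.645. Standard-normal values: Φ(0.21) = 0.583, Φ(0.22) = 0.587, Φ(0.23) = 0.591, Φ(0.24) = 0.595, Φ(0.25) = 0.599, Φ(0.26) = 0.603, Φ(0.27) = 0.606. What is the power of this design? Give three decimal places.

Power ≈ 0.595

z_β = |p₁−p₂|·√(n/[p₁q₁+p₂q₂]) − z_α
    = 0.05 · √(511/0.3583) − 1.645
    = 0.05 · 37.7648 − 1.645
    = 1.8882 − 1.645 = 0.2432 → 0.24
Power = Φ(0.24) = 0.595.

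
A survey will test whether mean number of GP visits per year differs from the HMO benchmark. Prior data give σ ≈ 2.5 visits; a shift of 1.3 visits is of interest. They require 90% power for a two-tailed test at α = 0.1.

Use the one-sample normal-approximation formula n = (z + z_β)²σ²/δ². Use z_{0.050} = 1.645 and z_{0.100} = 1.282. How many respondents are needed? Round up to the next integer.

n = 32

n = (z_{α/2} + z_β)² · σ² / δ²
  = (1.645 + 1.282)² · 2.5² / 1.3²
  = 8.5673 · 6.25 / 1.69
  = 31.68
Round up → n = 32.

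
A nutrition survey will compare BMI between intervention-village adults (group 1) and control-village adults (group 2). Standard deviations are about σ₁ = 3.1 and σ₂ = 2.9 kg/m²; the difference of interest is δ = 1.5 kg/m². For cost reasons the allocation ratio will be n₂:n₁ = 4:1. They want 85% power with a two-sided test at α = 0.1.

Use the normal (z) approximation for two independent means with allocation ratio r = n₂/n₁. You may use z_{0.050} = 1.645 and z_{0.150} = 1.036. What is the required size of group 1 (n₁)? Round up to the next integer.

n₁ = (z_{α/2} + z_β)² · (σ₁² + σ₂²/r) / δ²
   = (1.645 + 1.036)² · (3.1² + 2.9²/4) / 1.5²
   = 7.1878 · (9.61 + 2.1025) / 2.25
   = 7.1878 · 11.7125 / 2.25
   = 37.42
Round up → n₁ = 38; n₂ = r·n₁ = 4 × 38 = 152.

n₁ = 38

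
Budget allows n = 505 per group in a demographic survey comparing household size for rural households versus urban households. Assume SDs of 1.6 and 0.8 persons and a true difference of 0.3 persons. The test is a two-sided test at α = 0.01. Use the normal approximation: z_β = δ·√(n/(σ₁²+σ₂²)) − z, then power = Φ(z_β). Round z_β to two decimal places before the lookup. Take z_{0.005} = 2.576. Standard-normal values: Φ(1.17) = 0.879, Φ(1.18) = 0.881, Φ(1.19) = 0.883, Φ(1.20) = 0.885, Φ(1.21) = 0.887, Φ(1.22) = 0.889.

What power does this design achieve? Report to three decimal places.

Power ≈ 0.883

z_β = δ·√(n/(σ₁²+σ₂²)) − z_{α/2}
    = 0.3 · √(505/3.2) − 2.576
    = 0.3 · 12.56234 − 2.576
    = 3.7687 − 2.576 = 1.1927 → 1.19
Power = Φ(1.19) = 0.883.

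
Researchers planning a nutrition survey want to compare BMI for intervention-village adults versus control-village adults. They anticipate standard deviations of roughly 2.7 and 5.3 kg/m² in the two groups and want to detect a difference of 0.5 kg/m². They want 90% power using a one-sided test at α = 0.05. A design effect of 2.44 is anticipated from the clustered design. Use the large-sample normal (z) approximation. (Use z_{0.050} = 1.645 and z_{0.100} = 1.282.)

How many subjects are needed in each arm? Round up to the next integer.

n = (z_α + z_β)² · (σ₁² + σ₂²) / δ²
  = (1.645 + 1.282)² · (2.7² + 5.3² = 35.38) / 0.5²
  = 8.5673 · 35.38 / 0.25
  = 1212.45
Design effect: 2.44 × 1212.45 = 2958.37.
Round up → n = 2959 per group.

n = 2959 per group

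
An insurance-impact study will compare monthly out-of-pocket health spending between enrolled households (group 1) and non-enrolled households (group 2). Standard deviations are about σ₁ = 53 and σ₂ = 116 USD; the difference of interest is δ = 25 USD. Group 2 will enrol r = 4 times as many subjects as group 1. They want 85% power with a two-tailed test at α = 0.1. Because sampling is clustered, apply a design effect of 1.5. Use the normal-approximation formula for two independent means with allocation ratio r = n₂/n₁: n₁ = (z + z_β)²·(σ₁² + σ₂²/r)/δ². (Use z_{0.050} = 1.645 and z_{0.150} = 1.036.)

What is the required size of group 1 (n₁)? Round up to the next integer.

n₁ = 107

n₁ = (z_{α/2} + z_β)² · (σ₁² + σ₂²/r) / δ²
   = (1.645 + 1.036)² · (53² + 116²/4) / 25²
   = 7.1878 · (2809 + 3364) / 625
   = 7.1878 · 6173 / 625
   = 70.99
Design effect: 1.5 × 70.99 = 106.49.
Round up → n₁ = 107; n₂ = r·n₁ = 4 × 107 = 428.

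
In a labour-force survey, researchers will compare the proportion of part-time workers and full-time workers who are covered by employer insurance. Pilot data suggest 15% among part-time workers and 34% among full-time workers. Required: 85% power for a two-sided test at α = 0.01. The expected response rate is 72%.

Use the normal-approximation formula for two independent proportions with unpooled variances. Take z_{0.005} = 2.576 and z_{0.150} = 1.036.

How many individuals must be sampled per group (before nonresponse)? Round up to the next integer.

n = (z_{α/2} + z_β)² · [p₁(1−p₁) + p₂(1−p₂)] / (p₁ − p₂)²
  = (2.576 + 1.036)² · (0.15·0.85 + 0.34·0.66) / (-0.19)²
  = (3.612)² · (0.1275 + 0.2244) / 0.0361
  = 13.0465 · 0.3519 / 0.0361
  = 127.18
Adjust for 72% response: 127.18 / 0.72 = 176.63.
Round up → n = 177 per group.

n = 177 per group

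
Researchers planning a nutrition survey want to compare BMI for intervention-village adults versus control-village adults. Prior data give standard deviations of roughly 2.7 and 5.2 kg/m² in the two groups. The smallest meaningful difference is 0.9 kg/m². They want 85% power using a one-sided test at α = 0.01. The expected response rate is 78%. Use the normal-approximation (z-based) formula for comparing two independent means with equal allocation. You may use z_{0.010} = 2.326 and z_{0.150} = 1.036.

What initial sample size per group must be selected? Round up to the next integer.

n = (z_α + z_β)² · (σ₁² + σ₂²) / δ²
  = (2.326 + 1.036)² · (2.7² + 5.2² = 34.33) / 0.9²
  = 11.3030 · 34.33 / 0.81
  = 479.05
Adjust for 78% response: 479.05 / 0.78 = 614.17.
Round up → n = 615 per group.

n = 615 per group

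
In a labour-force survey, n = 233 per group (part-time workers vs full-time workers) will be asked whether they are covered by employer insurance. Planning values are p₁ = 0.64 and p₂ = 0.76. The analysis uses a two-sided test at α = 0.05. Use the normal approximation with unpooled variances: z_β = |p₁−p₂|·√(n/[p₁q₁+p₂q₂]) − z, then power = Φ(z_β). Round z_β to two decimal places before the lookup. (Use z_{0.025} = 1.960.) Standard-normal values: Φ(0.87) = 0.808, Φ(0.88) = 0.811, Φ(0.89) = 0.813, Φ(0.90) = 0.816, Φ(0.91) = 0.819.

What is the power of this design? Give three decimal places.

z_β = |p₁−p₂|·√(n/[p₁q₁+p₂q₂]) − z_{α/2}
    = 0.12 · √(233/0.4128) − 1.960
    = 0.12 · 23.7579 − 1.960
    = 2.8509 − 1.960 = 0.8909 → 0.89
Power = Φ(0.89) = 0.813.

Power ≈ 0.813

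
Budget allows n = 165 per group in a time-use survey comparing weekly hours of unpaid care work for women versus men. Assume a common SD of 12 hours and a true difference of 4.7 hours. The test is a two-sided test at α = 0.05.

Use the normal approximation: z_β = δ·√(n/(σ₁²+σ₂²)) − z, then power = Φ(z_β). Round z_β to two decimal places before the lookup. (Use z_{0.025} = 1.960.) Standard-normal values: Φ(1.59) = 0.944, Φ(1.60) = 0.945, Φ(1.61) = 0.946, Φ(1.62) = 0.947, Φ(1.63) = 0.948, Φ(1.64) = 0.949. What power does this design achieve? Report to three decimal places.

Power ≈ 0.945

z_β = δ·√(n/(σ₁²+σ₂²)) − z_{α/2}
    = 4.7 · √(165/288) − 1.960
    = 4.7 · 0.75691 − 1.960
    = 3.5575 − 1.960 = 1.5975 → 1.60
Power = Φ(1.60) = 0.945.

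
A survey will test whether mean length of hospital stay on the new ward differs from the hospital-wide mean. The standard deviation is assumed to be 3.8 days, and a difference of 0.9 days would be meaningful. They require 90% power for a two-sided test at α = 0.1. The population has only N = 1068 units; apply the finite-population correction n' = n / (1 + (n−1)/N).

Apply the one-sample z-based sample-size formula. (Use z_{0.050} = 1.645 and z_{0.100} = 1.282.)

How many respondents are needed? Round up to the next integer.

n = (z_{α/2} + z_β)² · σ² / δ²
  = (1.645 + 1.282)² · 3.8² / 0.9²
  = 8.5673 · 14.44 / 0.81
  = 152.73
Finite-population correction (N = 1068): 152.73 / (1 + (152.73 − 1)/1068) = 133.73.
Round up → n = 134.

n = 134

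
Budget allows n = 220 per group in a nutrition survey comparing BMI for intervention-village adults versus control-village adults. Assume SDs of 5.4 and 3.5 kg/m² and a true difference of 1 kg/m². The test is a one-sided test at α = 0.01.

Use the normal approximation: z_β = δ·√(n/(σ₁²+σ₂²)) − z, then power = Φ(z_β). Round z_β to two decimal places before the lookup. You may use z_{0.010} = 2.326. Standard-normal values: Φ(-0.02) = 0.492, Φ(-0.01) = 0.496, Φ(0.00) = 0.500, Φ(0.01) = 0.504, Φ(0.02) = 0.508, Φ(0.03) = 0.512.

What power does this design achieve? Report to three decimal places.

Power ≈ 0.492

z_β = δ·√(n/(σ₁²+σ₂²)) − z_α
    = 1 · √(220/41.41) − 2.326
    = 1 · 2.30494 − 2.326
    = 2.3049 − 2.326 = -0.0211 → -0.02
Power = Φ(-0.02) = 0.492.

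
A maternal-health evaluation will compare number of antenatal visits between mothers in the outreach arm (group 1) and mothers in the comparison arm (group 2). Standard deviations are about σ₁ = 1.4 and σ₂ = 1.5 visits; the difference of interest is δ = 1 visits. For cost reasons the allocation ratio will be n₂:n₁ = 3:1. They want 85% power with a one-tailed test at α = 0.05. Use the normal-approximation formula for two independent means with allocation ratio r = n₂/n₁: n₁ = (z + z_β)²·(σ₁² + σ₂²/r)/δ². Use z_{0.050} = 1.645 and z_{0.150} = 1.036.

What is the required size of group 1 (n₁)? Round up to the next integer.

n₁ = (z_α + z_β)² · (σ₁² + σ₂²/r) / δ²
   = (1.645 + 1.036)² · (1.4² + 1.5²/3) / 1²
   = 7.1878 · (1.96 + 0.75) / 1
   = 7.1878 · 2.71 / 1
   = 19.48
Round up → n₁ = 20; n₂ = r·n₁ = 3 × 20 = 60.

n₁ = 20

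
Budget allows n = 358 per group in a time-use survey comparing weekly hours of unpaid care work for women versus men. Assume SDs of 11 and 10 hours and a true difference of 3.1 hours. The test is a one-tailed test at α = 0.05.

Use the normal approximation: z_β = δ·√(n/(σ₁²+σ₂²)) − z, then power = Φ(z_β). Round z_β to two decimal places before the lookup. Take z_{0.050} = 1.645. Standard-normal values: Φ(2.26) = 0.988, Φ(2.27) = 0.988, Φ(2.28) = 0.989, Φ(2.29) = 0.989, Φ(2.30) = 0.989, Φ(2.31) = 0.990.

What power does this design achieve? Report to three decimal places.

z_β = δ·√(n/(σ₁²+σ₂²)) − z_α
    = 3.1 · √(358/221) − 1.645
    = 3.1 · 1.27276 − 1.645
    = 3.9455 − 1.645 = 2.3005 → 2.30
Power = Φ(2.30) = 0.989.

Power ≈ 0.989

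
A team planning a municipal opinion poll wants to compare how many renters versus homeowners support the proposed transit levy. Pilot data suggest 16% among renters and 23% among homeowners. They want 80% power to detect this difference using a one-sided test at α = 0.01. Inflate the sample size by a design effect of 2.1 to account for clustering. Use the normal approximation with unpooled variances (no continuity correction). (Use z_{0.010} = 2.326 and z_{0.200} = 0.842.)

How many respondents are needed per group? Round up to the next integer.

n = (z_α + z_β)² · [p₁(1−p₁) + p₂(1−p₂)] / (p₁ − p₂)²
  = (2.326 + 0.842)² · (0.16·0.84 + 0.23·0.77) / (-0.07)²
  = (3.168)² · (0.1344 + 0.1771) / 0.0049
  = 10.0362 · 0.3115 / 0.0049
  = 638.02
Design effect: 2.1 × 638.02 = 1339.84.
Round up → n = 1340 per group.

n = 1340 per group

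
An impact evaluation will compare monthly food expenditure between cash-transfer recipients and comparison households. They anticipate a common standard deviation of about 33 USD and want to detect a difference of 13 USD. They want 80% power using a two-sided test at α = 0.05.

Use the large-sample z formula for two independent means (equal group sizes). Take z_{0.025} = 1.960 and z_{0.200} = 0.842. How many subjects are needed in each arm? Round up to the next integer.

n = (z_{α/2} + z_β)² · (σ₁² + σ₂²) / δ²
  = (1.960 + 0.842)² · (2·33² = 2178) / 13²
  = 7.8512 · 2178 / 169
  = 101.18
Round up → n = 102 per group.

n = 102 per group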